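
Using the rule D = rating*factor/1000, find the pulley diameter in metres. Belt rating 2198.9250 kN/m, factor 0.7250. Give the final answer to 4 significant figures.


D = 2198.9250 * 0.7250 / 1000
D = 1.594 m


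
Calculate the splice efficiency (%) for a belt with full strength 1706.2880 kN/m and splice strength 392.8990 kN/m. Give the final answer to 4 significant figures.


Eff = 392.8990 / 1706.2880 * 100
Eff = 23.03 %


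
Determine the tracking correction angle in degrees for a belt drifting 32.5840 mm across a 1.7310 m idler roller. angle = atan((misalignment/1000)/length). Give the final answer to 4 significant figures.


misalign_m = 32.5840 / 1000 = 0.032584 m
angle = atan(0.032584 / 1.7310)
angle = 1.078 deg


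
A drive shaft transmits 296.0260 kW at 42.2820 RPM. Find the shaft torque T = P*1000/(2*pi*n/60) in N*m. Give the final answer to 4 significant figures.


omega = 2*pi*42.2820/60 = 4.42776 rad/s
T = 296.0260*1000 / 4.42776
T = 66860 N*m


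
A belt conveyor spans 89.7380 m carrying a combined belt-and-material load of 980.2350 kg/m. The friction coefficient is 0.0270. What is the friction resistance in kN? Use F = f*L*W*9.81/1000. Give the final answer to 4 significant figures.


F = 0.0270 * 89.7380 * 980.2350 * 9.81 / 1000
F = 23.30 kN


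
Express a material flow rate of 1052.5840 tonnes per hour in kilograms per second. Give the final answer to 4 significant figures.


m_dot = 1052.5840 * 1000 / 3600
m_dot = 292.4 kg/s


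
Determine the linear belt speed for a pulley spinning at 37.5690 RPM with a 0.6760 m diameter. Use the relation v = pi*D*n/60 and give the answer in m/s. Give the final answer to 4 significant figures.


v = pi * 0.6760 * 37.5690 / 60
v = 1.330 m/s


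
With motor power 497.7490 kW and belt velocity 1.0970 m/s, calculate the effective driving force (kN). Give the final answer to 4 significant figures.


Te = P / v = 497.7490 / 1.0970
Te = 453.7 kN


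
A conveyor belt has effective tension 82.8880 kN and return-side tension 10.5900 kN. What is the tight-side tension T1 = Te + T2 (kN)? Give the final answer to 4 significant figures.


T1 = Te + T2 = 82.8880 + 10.5900
T1 = 93.48 kN


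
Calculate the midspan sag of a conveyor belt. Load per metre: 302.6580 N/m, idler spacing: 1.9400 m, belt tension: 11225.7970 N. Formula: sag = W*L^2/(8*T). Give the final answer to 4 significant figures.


sag = 302.6580 * 1.9400^2 / (8 * 11225.7970)
sag = 0.01268 m


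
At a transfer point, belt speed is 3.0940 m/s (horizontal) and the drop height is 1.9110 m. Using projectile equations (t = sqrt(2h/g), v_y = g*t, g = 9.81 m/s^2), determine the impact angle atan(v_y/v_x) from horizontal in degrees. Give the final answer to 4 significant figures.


t = sqrt(2*1.9110/9.81) = 0.624181 s
v_y = 9.81 * 0.624181 = 6.12322 m/s
angle = atan(6.12322 / 3.0940) = 63.19 deg


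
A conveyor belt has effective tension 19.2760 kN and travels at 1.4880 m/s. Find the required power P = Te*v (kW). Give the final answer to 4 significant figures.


P = Te * v = 19.2760 * 1.4880
P = 28.68 kW


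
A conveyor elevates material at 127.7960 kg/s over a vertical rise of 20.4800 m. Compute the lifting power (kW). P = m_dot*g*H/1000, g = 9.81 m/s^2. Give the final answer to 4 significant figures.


P = 127.7960 * 9.81 * 20.4800 / 1000
P = 25.68 kW


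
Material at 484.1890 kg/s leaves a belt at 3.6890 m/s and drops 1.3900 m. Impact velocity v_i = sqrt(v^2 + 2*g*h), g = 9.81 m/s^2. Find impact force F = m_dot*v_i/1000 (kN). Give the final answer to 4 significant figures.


v_i = sqrt(3.6890^2 + 2*9.81*1.3900) = 6.39379 m/s
F = 484.1890 * 6.39379 / 1000
F = 3.096 kN


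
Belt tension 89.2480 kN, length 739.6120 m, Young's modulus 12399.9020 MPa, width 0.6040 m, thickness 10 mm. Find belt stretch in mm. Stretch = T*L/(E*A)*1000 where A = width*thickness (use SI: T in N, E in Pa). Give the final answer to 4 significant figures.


A = 0.6040 * 0.01 = 0.00604 m^2
Stretch = 89.2480*1000 * 739.6120 / (12399.9020e6 * 0.00604) * 1000
Stretch = 881.3 mm


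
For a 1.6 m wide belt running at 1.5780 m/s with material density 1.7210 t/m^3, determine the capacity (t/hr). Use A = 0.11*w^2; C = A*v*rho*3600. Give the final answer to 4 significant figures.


A = 0.11 * 1.6^2 = 0.2816 m^2
C = 0.2816 * 1.5780 * 1.7210 * 3600
C = 2753 t/hr


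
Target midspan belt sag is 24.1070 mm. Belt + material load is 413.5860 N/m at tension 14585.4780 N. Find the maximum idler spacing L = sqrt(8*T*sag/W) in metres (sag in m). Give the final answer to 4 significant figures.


sag = 24.1070/1000 = 0.024107 m
L = sqrt(8 * 14585.4780 * 0.024107 / 413.5860)
L = 2.608 m


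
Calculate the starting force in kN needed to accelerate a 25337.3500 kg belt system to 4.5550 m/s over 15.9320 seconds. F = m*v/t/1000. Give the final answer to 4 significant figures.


F = 25337.3500 * 4.5550 / 15.9320 / 1000
F = 7.244 kN


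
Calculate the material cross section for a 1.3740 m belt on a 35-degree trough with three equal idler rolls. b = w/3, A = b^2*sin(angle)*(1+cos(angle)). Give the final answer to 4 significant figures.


b = 1.3740/3 = 0.458 m
A = 0.458^2 * sin(35 deg) * (1 + cos(35 deg))
A = 0.2189 m^2


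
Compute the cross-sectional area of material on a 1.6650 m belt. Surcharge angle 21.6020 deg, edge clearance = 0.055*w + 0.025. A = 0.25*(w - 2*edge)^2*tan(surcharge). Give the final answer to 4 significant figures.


edge = 0.055*1.6650 + 0.025 = 0.116575 m
ew = 1.6650 - 2*0.116575 = 1.43185 m
A = 0.25 * 1.43185^2 * tan(21.6020 deg)
A = 0.2030 m^2


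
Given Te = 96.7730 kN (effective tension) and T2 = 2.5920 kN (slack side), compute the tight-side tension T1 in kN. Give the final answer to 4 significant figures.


T1 = Te + T2 = 96.7730 + 2.5920
T1 = 99.36 kN


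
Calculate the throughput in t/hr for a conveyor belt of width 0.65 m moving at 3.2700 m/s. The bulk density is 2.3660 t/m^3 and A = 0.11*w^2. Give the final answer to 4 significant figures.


A = 0.11 * 0.65^2 = 0.046475 m^2
C = 0.046475 * 3.2700 * 2.3660 * 3600
C = 1294 t/hr


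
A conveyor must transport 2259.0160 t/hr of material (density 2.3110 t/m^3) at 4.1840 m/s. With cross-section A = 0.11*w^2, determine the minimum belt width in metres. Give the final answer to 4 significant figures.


A_req = 2259.0160 / (4.1840 * 2.3110 * 3600) = 0.0648971 m^2
w = sqrt(0.0648971 / 0.11)
w = 0.7681 m


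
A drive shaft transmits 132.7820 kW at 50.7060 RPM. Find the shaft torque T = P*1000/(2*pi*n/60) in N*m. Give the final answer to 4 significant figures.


omega = 2*pi*50.7060/60 = 5.30992 rad/s
T = 132.7820*1000 / 5.30992
T = 25010 N*m


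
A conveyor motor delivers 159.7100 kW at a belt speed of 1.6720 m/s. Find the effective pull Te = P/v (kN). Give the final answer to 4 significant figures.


Te = P / v = 159.7100 / 1.6720
Te = 95.52 kN


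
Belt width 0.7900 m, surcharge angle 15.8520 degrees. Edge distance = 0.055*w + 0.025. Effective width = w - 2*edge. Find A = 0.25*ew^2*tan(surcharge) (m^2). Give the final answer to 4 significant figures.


edge = 0.055*0.7900 + 0.025 = 0.06845 m
ew = 0.7900 - 2*0.06845 = 0.6531 m
A = 0.25 * 0.6531^2 * tan(15.8520 deg)
A = 0.03028 m^2


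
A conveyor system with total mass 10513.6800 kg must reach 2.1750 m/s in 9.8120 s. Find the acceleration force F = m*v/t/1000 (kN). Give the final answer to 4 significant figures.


F = 10513.6800 * 2.1750 / 9.8120 / 1000
F = 2.331 kN


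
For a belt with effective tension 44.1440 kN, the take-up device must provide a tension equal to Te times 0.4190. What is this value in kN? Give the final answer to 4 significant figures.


T_tu = 44.1440 * 0.4190
T_tu = 18.50 kN


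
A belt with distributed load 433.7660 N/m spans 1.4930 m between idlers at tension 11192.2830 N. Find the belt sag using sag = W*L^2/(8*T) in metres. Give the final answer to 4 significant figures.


sag = 433.7660 * 1.4930^2 / (8 * 11192.2830)
sag = 0.01080 m


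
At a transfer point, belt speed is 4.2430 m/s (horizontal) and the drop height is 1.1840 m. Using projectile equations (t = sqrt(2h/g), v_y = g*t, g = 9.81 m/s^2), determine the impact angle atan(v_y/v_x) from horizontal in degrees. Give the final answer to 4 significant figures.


t = sqrt(2*1.1840/9.81) = 0.491311 s
v_y = 9.81 * 0.491311 = 4.81976 m/s
angle = atan(4.81976 / 4.2430) = 48.64 deg


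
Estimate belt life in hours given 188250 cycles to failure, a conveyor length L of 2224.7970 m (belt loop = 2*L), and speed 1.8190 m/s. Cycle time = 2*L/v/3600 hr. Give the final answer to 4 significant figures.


cycle_time = 2 * 2224.7970 / 1.8190 / 3600 = 0.679493 hr
life = 188250 * 0.679493 = 127900 hours


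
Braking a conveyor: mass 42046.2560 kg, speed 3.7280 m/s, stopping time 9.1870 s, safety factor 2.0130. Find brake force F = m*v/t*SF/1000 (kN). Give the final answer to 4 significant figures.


F = 42046.2560 * 3.7280 / 9.1870 * 2.0130 / 1000
F = 34.35 kN


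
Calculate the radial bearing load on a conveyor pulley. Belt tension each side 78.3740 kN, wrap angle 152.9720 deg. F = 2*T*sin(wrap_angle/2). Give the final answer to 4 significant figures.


F = 2 * 78.3740 * sin(152.9720/2 deg)
F = 152.4 kN


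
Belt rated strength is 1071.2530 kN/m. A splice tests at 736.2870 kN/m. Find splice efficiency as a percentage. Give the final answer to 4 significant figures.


Eff = 736.2870 / 1071.2530 * 100
Eff = 68.73 %


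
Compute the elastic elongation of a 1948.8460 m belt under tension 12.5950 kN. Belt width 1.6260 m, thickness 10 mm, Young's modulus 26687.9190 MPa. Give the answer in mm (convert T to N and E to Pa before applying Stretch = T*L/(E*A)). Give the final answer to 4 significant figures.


A = 1.6260 * 0.01 = 0.01626 m^2
Stretch = 12.5950*1000 * 1948.8460 / (26687.9190e6 * 0.01626) * 1000
Stretch = 56.56 mm


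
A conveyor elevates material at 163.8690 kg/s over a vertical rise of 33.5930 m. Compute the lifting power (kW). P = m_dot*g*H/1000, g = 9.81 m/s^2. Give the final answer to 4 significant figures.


P = 163.8690 * 9.81 * 33.5930 / 1000
P = 54.00 kW


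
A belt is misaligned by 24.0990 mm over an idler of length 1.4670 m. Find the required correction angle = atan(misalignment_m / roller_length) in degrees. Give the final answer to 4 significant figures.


misalign_m = 24.0990 / 1000 = 0.024099 m
angle = atan(0.024099 / 1.4670)
angle = 0.9411 deg


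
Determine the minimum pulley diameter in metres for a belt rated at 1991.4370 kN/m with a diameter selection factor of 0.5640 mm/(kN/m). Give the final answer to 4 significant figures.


D = 1991.4370 * 0.5640 / 1000
D = 1.123 m


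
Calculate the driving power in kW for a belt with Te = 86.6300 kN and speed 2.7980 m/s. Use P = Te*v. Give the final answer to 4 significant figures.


P = Te * v = 86.6300 * 2.7980
P = 242.4 kW


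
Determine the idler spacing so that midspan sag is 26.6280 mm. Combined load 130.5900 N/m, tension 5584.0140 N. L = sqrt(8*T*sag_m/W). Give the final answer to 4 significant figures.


sag = 26.6280/1000 = 0.026628 m
L = sqrt(8 * 5584.0140 * 0.026628 / 130.5900)
L = 3.018 m


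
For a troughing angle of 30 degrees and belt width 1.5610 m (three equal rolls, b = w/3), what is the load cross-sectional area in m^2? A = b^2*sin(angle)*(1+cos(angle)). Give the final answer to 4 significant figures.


b = 1.5610/3 = 0.520333 m
A = 0.520333^2 * sin(30 deg) * (1 + cos(30 deg))
A = 0.2526 m^2


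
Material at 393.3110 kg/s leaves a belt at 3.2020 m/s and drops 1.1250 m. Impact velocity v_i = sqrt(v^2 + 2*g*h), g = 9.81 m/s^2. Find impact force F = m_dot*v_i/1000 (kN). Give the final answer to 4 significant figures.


v_i = sqrt(3.2020^2 + 2*9.81*1.1250) = 5.68553 m/s
F = 393.3110 * 5.68553 / 1000
F = 2.236 kN


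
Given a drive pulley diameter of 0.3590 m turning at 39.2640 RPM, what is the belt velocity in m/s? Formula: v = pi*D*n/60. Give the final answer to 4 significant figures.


v = pi * 0.3590 * 39.2640 / 60
v = 0.7381 m/s


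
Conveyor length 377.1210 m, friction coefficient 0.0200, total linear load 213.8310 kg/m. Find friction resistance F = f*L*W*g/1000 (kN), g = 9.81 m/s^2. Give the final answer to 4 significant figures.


F = 0.0200 * 377.1210 * 213.8310 * 9.81 / 1000
F = 15.82 kN


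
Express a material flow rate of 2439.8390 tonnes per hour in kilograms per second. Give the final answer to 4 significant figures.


m_dot = 2439.8390 * 1000 / 3600
m_dot = 677.7 kg/s


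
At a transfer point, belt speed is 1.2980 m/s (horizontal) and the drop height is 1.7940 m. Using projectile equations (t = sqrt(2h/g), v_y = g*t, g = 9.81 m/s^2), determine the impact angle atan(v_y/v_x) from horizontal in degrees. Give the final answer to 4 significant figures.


t = sqrt(2*1.7940/9.81) = 0.604772 s
v_y = 9.81 * 0.604772 = 5.93281 m/s
angle = atan(5.93281 / 1.2980) = 77.66 deg


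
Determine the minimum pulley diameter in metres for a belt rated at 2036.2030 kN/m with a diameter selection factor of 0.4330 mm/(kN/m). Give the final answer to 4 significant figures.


D = 2036.2030 * 0.4330 / 1000
D = 0.8817 m


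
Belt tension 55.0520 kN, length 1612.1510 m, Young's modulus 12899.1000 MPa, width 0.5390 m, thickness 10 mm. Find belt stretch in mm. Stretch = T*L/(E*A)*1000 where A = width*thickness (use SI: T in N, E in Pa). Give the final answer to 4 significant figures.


A = 0.5390 * 0.01 = 0.00539 m^2
Stretch = 55.0520*1000 * 1612.1510 / (12899.1000e6 * 0.00539) * 1000
Stretch = 1277 mm


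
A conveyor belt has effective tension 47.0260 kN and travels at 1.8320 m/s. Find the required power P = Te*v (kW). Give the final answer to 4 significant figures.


P = Te * v = 47.0260 * 1.8320
P = 86.15 kW


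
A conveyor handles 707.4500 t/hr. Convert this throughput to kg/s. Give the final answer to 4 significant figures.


m_dot = 707.4500 * 1000 / 3600
m_dot = 196.5 kg/s


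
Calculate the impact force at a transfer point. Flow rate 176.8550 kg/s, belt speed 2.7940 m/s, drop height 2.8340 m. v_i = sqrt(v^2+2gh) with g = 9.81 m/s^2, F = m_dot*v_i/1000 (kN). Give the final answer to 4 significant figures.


v_i = sqrt(2.7940^2 + 2*9.81*2.8340) = 7.96301 m/s
F = 176.8550 * 7.96301 / 1000
F = 1.408 kN


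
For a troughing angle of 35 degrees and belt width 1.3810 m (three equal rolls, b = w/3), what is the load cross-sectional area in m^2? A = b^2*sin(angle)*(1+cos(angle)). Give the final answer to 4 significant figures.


b = 1.3810/3 = 0.460333 m
A = 0.460333^2 * sin(35 deg) * (1 + cos(35 deg))
A = 0.2211 m^2


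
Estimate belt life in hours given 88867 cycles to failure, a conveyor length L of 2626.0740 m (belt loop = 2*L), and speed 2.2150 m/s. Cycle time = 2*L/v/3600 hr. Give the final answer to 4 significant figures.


cycle_time = 2 * 2626.0740 / 2.2150 / 3600 = 0.658659 hr
life = 88867 * 0.658659 = 58530 hours


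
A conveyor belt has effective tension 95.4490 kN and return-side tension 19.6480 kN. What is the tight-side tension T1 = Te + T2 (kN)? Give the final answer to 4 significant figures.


T1 = Te + T2 = 95.4490 + 19.6480
T1 = 115.1 kN


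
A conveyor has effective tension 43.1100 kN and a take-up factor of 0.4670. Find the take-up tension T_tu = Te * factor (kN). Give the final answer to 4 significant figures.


T_tu = 43.1100 * 0.4670
T_tu = 20.13 kN


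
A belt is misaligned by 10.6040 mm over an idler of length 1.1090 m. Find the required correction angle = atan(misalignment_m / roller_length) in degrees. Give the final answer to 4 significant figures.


misalign_m = 10.6040 / 1000 = 0.010604 m
angle = atan(0.010604 / 1.1090)
angle = 0.5478 deg


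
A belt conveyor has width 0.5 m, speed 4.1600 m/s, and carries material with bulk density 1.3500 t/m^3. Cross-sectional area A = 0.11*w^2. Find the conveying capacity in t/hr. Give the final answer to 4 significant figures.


A = 0.11 * 0.5^2 = 0.0275 m^2
C = 0.0275 * 4.1600 * 1.3500 * 3600
C = 556.0 t/hr


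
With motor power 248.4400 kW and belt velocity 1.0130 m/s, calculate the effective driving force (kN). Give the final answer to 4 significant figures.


Te = P / v = 248.4400 / 1.0130
Te = 245.3 kN


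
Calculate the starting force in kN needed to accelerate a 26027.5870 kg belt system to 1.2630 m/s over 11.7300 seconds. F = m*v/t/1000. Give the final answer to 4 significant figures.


F = 26027.5870 * 1.2630 / 11.7300 / 1000
F = 2.802 kN


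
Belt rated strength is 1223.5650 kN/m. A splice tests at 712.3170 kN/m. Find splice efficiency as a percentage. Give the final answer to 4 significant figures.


Eff = 712.3170 / 1223.5650 * 100
Eff = 58.22 %


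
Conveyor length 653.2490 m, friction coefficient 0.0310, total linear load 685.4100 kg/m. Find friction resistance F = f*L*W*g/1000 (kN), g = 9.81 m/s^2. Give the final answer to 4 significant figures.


F = 0.0310 * 653.2490 * 685.4100 * 9.81 / 1000
F = 136.2 kN


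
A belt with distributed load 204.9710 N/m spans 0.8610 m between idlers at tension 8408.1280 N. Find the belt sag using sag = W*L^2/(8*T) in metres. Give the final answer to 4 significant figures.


sag = 204.9710 * 0.8610^2 / (8 * 8408.1280)
sag = 0.002259 m


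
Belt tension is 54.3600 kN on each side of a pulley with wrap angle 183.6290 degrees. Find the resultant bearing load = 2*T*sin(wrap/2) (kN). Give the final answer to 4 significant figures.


F = 2 * 54.3600 * sin(183.6290/2 deg)
F = 108.7 kN


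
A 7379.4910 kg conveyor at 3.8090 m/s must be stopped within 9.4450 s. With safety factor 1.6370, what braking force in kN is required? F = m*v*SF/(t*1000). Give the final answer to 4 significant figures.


F = 7379.4910 * 3.8090 / 9.4450 * 1.6370 / 1000
F = 4.872 kN


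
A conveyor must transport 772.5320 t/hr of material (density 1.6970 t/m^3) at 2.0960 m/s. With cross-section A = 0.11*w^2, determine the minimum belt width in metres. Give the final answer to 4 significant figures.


A_req = 772.5320 / (2.0960 * 1.6970 * 3600) = 0.060331 m^2
w = sqrt(0.060331 / 0.11)
w = 0.7406 m


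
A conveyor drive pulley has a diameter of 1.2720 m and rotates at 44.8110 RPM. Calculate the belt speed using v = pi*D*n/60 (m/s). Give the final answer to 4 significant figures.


v = pi * 1.2720 * 44.8110 / 60
v = 2.984 m/s


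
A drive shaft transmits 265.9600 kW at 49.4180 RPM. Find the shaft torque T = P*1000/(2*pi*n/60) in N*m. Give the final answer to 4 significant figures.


omega = 2*pi*49.4180/60 = 5.17504 rad/s
T = 265.9600*1000 / 5.17504
T = 51390 N*m


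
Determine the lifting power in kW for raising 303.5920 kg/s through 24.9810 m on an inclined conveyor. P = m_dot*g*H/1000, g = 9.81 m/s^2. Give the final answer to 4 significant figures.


P = 303.5920 * 9.81 * 24.9810 / 1000
P = 74.40 kW


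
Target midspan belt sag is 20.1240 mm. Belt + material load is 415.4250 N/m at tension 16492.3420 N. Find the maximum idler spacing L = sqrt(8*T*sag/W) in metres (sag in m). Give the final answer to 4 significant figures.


sag = 20.1240/1000 = 0.020124 m
L = sqrt(8 * 16492.3420 * 0.020124 / 415.4250)
L = 2.528 m


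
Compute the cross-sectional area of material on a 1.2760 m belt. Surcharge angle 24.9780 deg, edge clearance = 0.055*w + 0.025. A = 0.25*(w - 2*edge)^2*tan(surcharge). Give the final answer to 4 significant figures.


edge = 0.055*1.2760 + 0.025 = 0.09518 m
ew = 1.2760 - 2*0.09518 = 1.08564 m
A = 0.25 * 1.08564^2 * tan(24.9780 deg)
A = 0.1373 m^2


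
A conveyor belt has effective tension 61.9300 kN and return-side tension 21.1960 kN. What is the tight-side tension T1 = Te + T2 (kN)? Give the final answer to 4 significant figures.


T1 = Te + T2 = 61.9300 + 21.1960
T1 = 83.13 kN


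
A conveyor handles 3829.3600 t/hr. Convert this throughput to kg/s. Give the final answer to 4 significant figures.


m_dot = 3829.3600 * 1000 / 3600
m_dot = 1064 kg/s


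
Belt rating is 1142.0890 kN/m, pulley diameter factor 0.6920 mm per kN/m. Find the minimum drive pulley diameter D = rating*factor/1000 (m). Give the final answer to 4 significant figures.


D = 1142.0890 * 0.6920 / 1000
D = 0.7903 m


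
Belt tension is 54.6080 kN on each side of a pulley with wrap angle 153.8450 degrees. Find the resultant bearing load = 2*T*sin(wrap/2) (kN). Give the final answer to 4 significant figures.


F = 2 * 54.6080 * sin(153.8450/2 deg)
F = 106.4 kN


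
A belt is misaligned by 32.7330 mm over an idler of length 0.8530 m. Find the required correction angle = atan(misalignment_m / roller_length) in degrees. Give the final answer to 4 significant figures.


misalign_m = 32.7330 / 1000 = 0.032733 m
angle = atan(0.032733 / 0.8530)
angle = 2.198 deg


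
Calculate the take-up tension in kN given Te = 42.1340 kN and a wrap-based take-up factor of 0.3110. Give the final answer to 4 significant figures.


T_tu = 42.1340 * 0.3110
T_tu = 13.10 kN


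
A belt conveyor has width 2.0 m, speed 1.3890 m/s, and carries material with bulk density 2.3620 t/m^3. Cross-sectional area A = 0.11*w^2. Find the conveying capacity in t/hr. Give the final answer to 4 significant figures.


A = 0.11 * 2.0^2 = 0.44 m^2
C = 0.44 * 1.3890 * 2.3620 * 3600
C = 5197 t/hr


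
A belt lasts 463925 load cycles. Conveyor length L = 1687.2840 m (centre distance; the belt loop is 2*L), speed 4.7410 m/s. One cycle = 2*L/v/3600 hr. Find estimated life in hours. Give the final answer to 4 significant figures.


cycle_time = 2 * 1687.2840 / 4.7410 / 3600 = 0.197718 hr
life = 463925 * 0.197718 = 91730 hours


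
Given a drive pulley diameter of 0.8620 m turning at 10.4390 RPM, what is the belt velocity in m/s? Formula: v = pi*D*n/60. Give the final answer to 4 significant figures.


v = pi * 0.8620 * 10.4390 / 60
v = 0.4712 m/s


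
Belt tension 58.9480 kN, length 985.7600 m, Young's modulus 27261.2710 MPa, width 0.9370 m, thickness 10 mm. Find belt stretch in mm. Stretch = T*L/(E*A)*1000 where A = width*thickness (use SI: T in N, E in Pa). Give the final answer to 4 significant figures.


A = 0.9370 * 0.01 = 0.00937 m^2
Stretch = 58.9480*1000 * 985.7600 / (27261.2710e6 * 0.00937) * 1000
Stretch = 227.5 mm


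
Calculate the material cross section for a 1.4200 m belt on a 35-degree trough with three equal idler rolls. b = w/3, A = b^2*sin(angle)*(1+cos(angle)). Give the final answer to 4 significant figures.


b = 1.4200/3 = 0.473333 m
A = 0.473333^2 * sin(35 deg) * (1 + cos(35 deg))
A = 0.2338 m^2


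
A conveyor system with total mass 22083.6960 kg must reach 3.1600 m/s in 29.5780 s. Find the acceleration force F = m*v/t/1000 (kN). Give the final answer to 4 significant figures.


F = 22083.6960 * 3.1600 / 29.5780 / 1000
F = 2.359 kN


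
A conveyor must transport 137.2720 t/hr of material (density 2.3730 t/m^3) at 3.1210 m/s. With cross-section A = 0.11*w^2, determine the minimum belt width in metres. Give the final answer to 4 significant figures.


A_req = 137.2720 / (3.1210 * 2.3730 * 3600) = 0.00514859 m^2
w = sqrt(0.00514859 / 0.11)
w = 0.2163 m


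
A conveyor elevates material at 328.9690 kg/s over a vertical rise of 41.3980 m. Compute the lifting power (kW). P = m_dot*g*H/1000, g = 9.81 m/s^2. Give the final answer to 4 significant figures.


P = 328.9690 * 9.81 * 41.3980 / 1000
P = 133.6 kW


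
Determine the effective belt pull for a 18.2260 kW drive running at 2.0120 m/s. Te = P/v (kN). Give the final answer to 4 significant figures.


Te = P / v = 18.2260 / 2.0120
Te = 9.059 kN


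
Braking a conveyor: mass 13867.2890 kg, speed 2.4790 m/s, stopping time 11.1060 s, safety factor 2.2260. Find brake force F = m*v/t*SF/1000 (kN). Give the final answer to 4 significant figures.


F = 13867.2890 * 2.4790 / 11.1060 * 2.2260 / 1000
F = 6.890 kN


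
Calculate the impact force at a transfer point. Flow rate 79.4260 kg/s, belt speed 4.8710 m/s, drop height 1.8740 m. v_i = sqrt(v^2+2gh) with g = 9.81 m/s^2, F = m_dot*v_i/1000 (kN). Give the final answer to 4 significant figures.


v_i = sqrt(4.8710^2 + 2*9.81*1.8740) = 7.77782 m/s
F = 79.4260 * 7.77782 / 1000
F = 0.6178 kN


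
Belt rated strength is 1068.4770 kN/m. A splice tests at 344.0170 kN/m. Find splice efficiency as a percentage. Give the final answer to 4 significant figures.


Eff = 344.0170 / 1068.4770 * 100
Eff = 32.20 %


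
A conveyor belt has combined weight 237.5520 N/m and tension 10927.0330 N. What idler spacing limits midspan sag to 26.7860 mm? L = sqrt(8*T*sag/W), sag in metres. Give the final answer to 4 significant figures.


sag = 26.7860/1000 = 0.026786 m
L = sqrt(8 * 10927.0330 * 0.026786 / 237.5520)
L = 3.140 m


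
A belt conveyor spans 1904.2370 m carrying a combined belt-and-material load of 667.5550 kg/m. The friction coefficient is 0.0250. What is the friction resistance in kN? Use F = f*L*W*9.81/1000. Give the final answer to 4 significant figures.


F = 0.0250 * 1904.2370 * 667.5550 * 9.81 / 1000
F = 311.8 kN


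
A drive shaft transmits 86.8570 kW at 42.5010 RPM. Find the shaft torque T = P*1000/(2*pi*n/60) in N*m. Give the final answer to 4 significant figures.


omega = 2*pi*42.5010/60 = 4.45069 rad/s
T = 86.8570*1000 / 4.45069
T = 19520 N*m


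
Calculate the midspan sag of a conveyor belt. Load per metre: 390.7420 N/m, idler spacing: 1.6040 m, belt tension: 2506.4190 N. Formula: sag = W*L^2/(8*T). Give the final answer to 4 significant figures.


sag = 390.7420 * 1.6040^2 / (8 * 2506.4190)
sag = 0.05014 m


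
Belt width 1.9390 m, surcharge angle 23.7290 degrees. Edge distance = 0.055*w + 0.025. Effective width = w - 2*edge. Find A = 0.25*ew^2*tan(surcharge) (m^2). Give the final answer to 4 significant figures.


edge = 0.055*1.9390 + 0.025 = 0.131645 m
ew = 1.9390 - 2*0.131645 = 1.67571 m
A = 0.25 * 1.67571^2 * tan(23.7290 deg)
A = 0.3086 m^2


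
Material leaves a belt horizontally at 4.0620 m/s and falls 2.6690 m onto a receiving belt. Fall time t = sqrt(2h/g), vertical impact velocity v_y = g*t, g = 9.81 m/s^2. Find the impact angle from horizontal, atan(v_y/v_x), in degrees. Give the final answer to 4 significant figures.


t = sqrt(2*2.6690/9.81) = 0.737658 s
v_y = 9.81 * 0.737658 = 7.23642 m/s
angle = atan(7.23642 / 4.0620) = 60.69 deg


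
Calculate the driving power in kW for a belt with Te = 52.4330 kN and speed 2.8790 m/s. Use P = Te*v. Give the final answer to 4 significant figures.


P = Te * v = 52.4330 * 2.8790
P = 151.0 kW


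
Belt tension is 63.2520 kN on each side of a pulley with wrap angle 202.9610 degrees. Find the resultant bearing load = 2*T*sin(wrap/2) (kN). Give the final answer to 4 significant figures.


F = 2 * 63.2520 * sin(202.9610/2 deg)
F = 124.0 kN


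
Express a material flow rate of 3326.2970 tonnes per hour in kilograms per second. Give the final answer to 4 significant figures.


m_dot = 3326.2970 * 1000 / 3600
m_dot = 924.0 kg/s


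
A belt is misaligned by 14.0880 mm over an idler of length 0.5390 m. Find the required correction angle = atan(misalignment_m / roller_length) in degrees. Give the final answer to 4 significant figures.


misalign_m = 14.0880 / 1000 = 0.014088 m
angle = atan(0.014088 / 0.5390)
angle = 1.497 deg


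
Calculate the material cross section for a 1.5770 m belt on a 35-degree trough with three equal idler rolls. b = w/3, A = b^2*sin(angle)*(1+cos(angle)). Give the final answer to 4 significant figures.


b = 1.5770/3 = 0.525667 m
A = 0.525667^2 * sin(35 deg) * (1 + cos(35 deg))
A = 0.2883 m^2


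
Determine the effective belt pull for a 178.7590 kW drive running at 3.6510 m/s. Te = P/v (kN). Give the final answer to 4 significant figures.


Te = P / v = 178.7590 / 3.6510
Te = 48.96 kN


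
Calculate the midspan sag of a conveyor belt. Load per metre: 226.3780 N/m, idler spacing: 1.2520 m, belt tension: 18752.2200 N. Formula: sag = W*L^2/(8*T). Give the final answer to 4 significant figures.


sag = 226.3780 * 1.2520^2 / (8 * 18752.2200)
sag = 0.002365 m


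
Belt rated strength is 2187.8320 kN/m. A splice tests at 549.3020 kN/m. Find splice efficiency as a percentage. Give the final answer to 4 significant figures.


Eff = 549.3020 / 2187.8320 * 100
Eff = 25.11 %


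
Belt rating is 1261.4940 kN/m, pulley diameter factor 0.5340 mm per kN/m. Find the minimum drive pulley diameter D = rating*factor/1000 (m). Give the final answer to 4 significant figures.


D = 1261.4940 * 0.5340 / 1000
D = 0.6736 m


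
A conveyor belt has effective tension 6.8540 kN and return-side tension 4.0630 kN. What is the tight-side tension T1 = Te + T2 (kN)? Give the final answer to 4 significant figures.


T1 = Te + T2 = 6.8540 + 4.0630
T1 = 10.92 kN


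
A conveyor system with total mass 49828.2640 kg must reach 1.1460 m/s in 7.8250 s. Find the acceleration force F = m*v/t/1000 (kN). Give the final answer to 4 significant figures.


F = 49828.2640 * 1.1460 / 7.8250 / 1000
F = 7.298 kN


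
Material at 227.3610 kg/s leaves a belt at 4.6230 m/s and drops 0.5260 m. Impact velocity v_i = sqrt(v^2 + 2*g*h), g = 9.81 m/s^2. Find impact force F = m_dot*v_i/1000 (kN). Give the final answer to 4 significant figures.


v_i = sqrt(4.6230^2 + 2*9.81*0.5260) = 5.62959 m/s
F = 227.3610 * 5.62959 / 1000
F = 1.280 kN


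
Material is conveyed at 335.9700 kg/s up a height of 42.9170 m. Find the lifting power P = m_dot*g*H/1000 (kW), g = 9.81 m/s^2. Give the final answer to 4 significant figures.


P = 335.9700 * 9.81 * 42.9170 / 1000
P = 141.4 kW


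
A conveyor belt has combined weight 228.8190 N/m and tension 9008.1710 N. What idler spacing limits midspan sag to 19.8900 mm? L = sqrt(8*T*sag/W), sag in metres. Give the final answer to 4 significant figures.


sag = 19.8900/1000 = 0.019890 m
L = sqrt(8 * 9008.1710 * 0.019890 / 228.8190)
L = 2.503 m


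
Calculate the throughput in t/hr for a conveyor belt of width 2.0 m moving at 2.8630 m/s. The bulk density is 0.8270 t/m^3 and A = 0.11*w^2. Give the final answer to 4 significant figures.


A = 0.11 * 2.0^2 = 0.44 m^2
C = 0.44 * 2.8630 * 0.8270 * 3600
C = 3750 t/hr


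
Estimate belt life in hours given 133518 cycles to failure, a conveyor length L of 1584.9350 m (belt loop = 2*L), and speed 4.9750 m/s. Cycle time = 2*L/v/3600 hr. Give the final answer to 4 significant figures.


cycle_time = 2 * 1584.9350 / 4.9750 / 3600 = 0.176989 hr
life = 133518 * 0.176989 = 23630 hours


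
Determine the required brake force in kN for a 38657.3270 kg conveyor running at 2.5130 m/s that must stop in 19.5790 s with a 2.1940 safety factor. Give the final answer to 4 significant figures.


F = 38657.3270 * 2.5130 / 19.5790 * 2.1940 / 1000
F = 10.89 kN


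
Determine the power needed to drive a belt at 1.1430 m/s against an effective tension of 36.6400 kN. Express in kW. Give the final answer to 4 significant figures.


P = Te * v = 36.6400 * 1.1430
P = 41.88 kW


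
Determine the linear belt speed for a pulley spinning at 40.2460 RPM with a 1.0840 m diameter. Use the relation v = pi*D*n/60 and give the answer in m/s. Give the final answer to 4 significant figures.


v = pi * 1.0840 * 40.2460 / 60
v = 2.284 m/s


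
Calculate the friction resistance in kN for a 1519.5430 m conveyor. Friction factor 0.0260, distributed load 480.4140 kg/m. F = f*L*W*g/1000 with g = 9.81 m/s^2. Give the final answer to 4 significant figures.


F = 0.0260 * 1519.5430 * 480.4140 * 9.81 / 1000
F = 186.2 kN


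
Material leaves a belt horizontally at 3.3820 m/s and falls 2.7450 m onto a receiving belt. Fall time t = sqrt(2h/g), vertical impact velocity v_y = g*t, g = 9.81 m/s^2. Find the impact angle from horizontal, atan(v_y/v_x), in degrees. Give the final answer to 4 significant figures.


t = sqrt(2*2.7450/9.81) = 0.748086 s
v_y = 9.81 * 0.748086 = 7.33872 m/s
angle = atan(7.33872 / 3.3820) = 65.26 deg


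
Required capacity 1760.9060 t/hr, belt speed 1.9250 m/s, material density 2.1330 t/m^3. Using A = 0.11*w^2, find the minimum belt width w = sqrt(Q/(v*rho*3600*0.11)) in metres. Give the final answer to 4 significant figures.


A_req = 1760.9060 / (1.9250 * 2.1330 * 3600) = 0.119128 m^2
w = sqrt(0.119128 / 0.11)
w = 1.041 m


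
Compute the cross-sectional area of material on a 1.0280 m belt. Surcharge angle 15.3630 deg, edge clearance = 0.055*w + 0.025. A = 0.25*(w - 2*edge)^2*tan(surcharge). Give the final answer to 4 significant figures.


edge = 0.055*1.0280 + 0.025 = 0.08154 m
ew = 1.0280 - 2*0.08154 = 0.86492 m
A = 0.25 * 0.86492^2 * tan(15.3630 deg)
A = 0.05138 m^2


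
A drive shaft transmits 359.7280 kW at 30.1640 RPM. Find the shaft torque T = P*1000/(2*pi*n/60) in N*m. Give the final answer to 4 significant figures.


omega = 2*pi*30.1640/60 = 3.15877 rad/s
T = 359.7280*1000 / 3.15877
T = 113900 N*m


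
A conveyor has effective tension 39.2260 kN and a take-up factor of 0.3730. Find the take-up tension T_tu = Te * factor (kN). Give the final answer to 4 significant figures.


T_tu = 39.2260 * 0.3730
T_tu = 14.63 kN


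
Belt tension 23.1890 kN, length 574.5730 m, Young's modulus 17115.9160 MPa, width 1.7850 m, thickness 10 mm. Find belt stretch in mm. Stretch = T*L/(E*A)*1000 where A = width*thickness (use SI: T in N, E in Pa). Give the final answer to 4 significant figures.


A = 1.7850 * 0.01 = 0.01785 m^2
Stretch = 23.1890*1000 * 574.5730 / (17115.9160e6 * 0.01785) * 1000
Stretch = 43.61 mm


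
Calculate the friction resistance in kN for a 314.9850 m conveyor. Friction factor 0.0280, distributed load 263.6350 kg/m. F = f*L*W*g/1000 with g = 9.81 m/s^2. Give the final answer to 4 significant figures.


F = 0.0280 * 314.9850 * 263.6350 * 9.81 / 1000
F = 22.81 kN


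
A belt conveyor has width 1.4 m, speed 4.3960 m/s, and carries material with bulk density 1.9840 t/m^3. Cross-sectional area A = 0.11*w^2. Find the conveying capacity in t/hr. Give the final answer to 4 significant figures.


A = 0.11 * 1.4^2 = 0.2156 m^2
C = 0.2156 * 4.3960 * 1.9840 * 3600
C = 6769 t/hr


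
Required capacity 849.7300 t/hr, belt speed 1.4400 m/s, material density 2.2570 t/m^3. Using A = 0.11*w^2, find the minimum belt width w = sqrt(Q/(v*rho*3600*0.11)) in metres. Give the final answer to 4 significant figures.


A_req = 849.7300 / (1.4400 * 2.2570 * 3600) = 0.0726247 m^2
w = sqrt(0.0726247 / 0.11)
w = 0.8125 m


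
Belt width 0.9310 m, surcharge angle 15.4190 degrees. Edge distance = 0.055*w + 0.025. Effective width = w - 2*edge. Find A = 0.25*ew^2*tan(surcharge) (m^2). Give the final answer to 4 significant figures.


edge = 0.055*0.9310 + 0.025 = 0.076205 m
ew = 0.9310 - 2*0.076205 = 0.77859 m
A = 0.25 * 0.77859^2 * tan(15.4190 deg)
A = 0.04180 m^2


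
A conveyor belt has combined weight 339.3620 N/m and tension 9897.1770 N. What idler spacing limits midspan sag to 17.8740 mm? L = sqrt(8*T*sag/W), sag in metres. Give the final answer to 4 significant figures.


sag = 17.8740/1000 = 0.017874 m
L = sqrt(8 * 9897.1770 * 0.017874 / 339.3620)
L = 2.042 m


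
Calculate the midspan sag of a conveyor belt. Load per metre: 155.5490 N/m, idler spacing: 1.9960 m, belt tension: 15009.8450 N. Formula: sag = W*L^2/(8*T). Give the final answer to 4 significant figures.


sag = 155.5490 * 1.9960^2 / (8 * 15009.8450)
sag = 0.005161 m


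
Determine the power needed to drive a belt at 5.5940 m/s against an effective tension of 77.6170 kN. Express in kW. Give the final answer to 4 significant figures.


P = Te * v = 77.6170 * 5.5940
P = 434.2 kW


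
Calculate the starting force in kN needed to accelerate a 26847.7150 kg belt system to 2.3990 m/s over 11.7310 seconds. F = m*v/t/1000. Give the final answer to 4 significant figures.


F = 26847.7150 * 2.3990 / 11.7310 / 1000
F = 5.490 kN


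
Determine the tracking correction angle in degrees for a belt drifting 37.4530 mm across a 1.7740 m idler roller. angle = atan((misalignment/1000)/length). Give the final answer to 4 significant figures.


misalign_m = 37.4530 / 1000 = 0.037453 m
angle = atan(0.037453 / 1.7740)
angle = 1.209 deg


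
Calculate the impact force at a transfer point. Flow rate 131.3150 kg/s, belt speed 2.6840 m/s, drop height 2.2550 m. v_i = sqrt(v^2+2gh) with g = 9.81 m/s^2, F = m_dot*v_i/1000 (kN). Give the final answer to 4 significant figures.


v_i = sqrt(2.6840^2 + 2*9.81*2.2550) = 7.17265 m/s
F = 131.3150 * 7.17265 / 1000
F = 0.9419 kN


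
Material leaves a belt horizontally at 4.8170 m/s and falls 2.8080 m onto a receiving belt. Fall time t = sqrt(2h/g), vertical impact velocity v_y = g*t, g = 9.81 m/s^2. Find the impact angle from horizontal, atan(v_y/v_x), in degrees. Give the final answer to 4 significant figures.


t = sqrt(2*2.8080/9.81) = 0.756622 s
v_y = 9.81 * 0.756622 = 7.42246 m/s
angle = atan(7.42246 / 4.8170) = 57.02 deg


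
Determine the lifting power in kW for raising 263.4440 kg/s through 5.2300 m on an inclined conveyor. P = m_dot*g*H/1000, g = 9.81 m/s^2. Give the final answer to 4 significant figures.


P = 263.4440 * 9.81 * 5.2300 / 1000
P = 13.52 kW


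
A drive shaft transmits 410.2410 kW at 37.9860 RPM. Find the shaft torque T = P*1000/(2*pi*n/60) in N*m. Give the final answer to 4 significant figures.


omega = 2*pi*37.9860/60 = 3.97788 rad/s
T = 410.2410*1000 / 3.97788
T = 103100 N*m


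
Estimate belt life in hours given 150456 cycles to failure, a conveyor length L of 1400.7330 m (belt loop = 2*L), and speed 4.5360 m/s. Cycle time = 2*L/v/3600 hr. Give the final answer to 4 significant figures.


cycle_time = 2 * 1400.7330 / 4.5360 / 3600 = 0.171558 hr
life = 150456 * 0.171558 = 25810 hours


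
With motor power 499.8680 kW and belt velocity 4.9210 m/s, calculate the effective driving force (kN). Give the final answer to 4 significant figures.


Te = P / v = 499.8680 / 4.9210
Te = 101.6 kN


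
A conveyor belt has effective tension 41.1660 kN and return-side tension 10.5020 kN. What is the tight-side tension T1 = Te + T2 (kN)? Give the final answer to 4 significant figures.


T1 = Te + T2 = 41.1660 + 10.5020
T1 = 51.67 kN


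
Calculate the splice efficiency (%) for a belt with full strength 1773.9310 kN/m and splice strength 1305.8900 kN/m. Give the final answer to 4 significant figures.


Eff = 1305.8900 / 1773.9310 * 100
Eff = 73.62 %


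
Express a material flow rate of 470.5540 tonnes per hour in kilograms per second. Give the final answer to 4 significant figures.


m_dot = 470.5540 * 1000 / 3600
m_dot = 130.7 kg/s


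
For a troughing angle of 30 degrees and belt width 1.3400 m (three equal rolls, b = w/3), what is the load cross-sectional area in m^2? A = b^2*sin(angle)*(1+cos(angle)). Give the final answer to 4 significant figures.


b = 1.3400/3 = 0.446667 m
A = 0.446667^2 * sin(30 deg) * (1 + cos(30 deg))
A = 0.1861 m^2


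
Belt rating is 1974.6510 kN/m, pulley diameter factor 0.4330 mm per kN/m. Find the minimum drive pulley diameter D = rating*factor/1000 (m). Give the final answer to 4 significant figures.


D = 1974.6510 * 0.4330 / 1000
D = 0.8550 m


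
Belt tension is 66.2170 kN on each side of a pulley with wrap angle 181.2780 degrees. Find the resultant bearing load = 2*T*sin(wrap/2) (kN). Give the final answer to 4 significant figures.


F = 2 * 66.2170 * sin(181.2780/2 deg)
F = 132.4 kN


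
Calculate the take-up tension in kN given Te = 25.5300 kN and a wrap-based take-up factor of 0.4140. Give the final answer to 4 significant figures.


T_tu = 25.5300 * 0.4140
T_tu = 10.57 kN


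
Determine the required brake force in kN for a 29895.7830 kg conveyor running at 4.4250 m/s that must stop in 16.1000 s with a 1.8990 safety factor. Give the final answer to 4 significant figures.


F = 29895.7830 * 4.4250 / 16.1000 * 1.8990 / 1000
F = 15.60 kN
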